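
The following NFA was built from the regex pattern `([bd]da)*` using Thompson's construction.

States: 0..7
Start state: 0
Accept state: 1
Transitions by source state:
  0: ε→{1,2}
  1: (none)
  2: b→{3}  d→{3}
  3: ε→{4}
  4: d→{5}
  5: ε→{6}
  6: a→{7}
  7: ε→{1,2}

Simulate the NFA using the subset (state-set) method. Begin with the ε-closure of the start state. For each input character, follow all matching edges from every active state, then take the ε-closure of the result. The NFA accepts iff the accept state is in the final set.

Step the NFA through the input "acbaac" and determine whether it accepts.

Answer: REJECT

Derivation:
initial (ε-close {0}): {0,1,2}
'a' @ 1: {}  — no active states
rest 'cbaac' ignored (set empty)
end set {} — state 1 not in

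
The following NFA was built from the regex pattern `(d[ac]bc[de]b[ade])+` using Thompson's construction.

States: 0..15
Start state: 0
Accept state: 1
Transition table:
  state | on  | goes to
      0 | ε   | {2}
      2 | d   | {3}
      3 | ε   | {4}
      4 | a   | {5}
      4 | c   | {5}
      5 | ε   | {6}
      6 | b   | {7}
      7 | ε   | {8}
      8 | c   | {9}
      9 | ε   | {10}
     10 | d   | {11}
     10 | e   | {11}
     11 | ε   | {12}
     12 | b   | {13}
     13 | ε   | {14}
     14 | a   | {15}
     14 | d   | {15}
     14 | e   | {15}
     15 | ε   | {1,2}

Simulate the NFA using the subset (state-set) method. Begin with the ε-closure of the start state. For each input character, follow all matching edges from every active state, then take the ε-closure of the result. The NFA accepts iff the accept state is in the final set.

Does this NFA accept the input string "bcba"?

initial (ε-close {0}): {0,2}
'b' @ 1: {}  — no active states
rest 'cba' ignored (set empty)
after full input: {}  (accept=1 not in)

Answer: REJECT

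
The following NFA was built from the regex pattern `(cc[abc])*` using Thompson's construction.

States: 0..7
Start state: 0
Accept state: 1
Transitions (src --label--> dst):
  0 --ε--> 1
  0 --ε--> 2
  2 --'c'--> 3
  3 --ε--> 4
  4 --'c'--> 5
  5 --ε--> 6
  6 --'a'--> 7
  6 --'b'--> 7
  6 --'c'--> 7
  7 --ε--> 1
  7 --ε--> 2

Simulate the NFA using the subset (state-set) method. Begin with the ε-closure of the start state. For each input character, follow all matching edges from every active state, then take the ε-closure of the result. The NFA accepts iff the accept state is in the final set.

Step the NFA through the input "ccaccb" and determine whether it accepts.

Answer: ACCEPT

Steps:
S₀ = ε-closure({0}) = {0,1,2}
'c' @ 1: {3,4}
'c' @ 2: {5,6}
'a' @ 3: {1,2,7}  (accept∈set)
'c' @ 4: {3,4}
'c' @ 5: {5,6}
'b' @ 6: {1,2,7}  (accept∈set)
after full input: {1,2,7}  (accept=1 in)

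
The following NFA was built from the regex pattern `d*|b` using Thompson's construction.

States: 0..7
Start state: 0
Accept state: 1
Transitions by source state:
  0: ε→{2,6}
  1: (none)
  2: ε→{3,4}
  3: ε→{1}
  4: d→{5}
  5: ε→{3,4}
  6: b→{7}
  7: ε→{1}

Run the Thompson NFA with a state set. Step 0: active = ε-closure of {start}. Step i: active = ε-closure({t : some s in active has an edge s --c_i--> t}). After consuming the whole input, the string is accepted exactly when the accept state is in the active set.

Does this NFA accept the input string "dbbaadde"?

Answer: REJECT

Derivation:
S₀ = ε-closure({0}) = {0,1,2,3,4,6}
'd' @ 1: {1,3,4,5}  [accepting]
'b' @ 2: {}  — state set empty
rest 'baadde' ignored (set empty)
after full input: {}  (accept=1 not in)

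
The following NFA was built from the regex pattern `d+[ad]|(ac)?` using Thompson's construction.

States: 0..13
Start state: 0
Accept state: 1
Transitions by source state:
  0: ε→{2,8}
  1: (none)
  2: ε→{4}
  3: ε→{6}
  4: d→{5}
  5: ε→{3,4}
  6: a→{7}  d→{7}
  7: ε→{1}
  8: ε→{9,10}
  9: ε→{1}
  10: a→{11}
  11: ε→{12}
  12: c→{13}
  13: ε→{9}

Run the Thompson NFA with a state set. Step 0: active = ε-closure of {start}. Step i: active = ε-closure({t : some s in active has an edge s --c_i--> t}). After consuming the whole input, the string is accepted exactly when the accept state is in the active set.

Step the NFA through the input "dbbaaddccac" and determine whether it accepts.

Answer: REJECT

Trace:
S₀ = ε-closure({0}) = {0,1,2,4,8,9,10}
'd' @ 1: {3,4,5,6}
'b' @ 2: {}  — state set empty
rest 'baaddccac' ignored (set empty)
end set {} — state 1 not in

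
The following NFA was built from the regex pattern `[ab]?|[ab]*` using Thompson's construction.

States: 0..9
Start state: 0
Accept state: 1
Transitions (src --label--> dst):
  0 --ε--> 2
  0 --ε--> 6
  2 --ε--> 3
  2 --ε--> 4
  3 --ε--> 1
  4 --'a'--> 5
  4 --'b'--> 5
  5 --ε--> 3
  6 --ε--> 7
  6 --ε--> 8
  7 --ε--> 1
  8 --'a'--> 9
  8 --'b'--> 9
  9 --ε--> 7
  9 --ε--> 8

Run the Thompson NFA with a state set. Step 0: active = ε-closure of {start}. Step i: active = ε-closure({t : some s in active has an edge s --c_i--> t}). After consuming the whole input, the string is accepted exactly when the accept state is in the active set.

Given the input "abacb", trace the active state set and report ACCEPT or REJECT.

Answer: REJECT

Derivation:
initial (ε-close {0}): {0,1,2,3,4,6,7,8}
'a' @ 1: {1,3,5,7,8,9}  ✓accept
'b' @ 2: {1,7,8,9}  ✓accept
'a' @ 3: {1,7,8,9}  ✓accept
'c' @ 4: {}  — dead — no transitions
rest 'b' ignored (set empty)
final: {}; accept 1 not in set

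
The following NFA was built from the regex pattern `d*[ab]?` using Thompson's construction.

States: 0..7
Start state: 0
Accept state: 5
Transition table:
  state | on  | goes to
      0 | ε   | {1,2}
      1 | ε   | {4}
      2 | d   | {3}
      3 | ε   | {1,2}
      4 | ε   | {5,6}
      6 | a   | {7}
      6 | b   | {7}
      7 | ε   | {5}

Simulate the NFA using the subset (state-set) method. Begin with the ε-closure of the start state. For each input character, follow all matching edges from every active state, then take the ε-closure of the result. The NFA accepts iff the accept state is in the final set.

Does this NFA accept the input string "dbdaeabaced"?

start: ε-closure({0}) = {0,1,2,4,5,6}
'd' @ 1: {1,2,3,4,5,6}  [accepting]
'b' @ 2: {5,7}  [accepting]
'd' @ 3: {}  — dead — no transitions
rest 'aeabaced' ignored (set empty)
after full input: {}  (accept=5 not in)

Answer: REJECT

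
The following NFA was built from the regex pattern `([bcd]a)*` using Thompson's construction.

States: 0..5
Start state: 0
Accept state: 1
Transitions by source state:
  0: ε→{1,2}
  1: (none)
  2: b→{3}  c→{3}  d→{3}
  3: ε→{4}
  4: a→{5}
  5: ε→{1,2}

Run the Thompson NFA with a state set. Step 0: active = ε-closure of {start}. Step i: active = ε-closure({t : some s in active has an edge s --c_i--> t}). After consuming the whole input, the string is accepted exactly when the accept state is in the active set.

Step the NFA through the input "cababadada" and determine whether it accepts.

initial (ε-close {0}): {0,1,2}
'c' @ 1: {3,4}
'a' @ 2: {1,2,5}  ✓accept
'b' @ 3: {3,4}
'a' @ 4: {1,2,5}  ✓accept
'b' @ 5: {3,4}
'a' @ 6: {1,2,5}  ✓accept
'd' @ 7: {3,4}
'a' @ 8: {1,2,5}  ✓accept
'd' @ 9: {3,4}
'a' @ 10: {1,2,5}  ✓accept
after full input: {1,2,5}  (accept=1 in)

Answer: ACCEPT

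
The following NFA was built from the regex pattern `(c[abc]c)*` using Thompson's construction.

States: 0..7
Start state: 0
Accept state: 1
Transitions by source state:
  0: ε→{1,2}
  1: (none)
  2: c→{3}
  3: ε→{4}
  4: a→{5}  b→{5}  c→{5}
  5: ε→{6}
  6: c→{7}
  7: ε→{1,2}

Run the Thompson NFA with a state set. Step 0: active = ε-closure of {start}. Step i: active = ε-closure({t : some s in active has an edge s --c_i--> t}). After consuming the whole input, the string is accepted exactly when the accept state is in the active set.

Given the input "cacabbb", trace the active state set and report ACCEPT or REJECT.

Answer: REJECT

Trace:
start: ε-closure({0}) = {0,1,2}
'c' @ 1: {3,4}
'a' @ 2: {5,6}
'c' @ 3: {1,2,7}  ✓accept
'a' @ 4: {}  — dead — no transitions
rest 'bbb' ignored (set empty)
final: {}; accept 1 not in set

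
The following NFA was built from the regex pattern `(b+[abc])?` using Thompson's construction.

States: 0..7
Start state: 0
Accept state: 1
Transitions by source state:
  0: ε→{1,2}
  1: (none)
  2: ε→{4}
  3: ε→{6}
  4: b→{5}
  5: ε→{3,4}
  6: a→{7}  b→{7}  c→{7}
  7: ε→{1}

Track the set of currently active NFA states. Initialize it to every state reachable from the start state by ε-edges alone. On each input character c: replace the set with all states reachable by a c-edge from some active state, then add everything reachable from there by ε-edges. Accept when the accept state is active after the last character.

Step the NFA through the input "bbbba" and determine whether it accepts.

S₀ = ε-closure({0}) = {0,1,2,4}
'b' @ 1: {3,4,5,6}
'b' @ 2: {1,3,4,5,6,7}  [accepting]
'b' @ 3: {1,3,4,5,6,7}  [accepting]
'b' @ 4: {1,3,4,5,6,7}  [accepting]
'a' @ 5: {1,7}  [accepting]
final: {1,7}; accept 1 in set

Answer: ACCEPT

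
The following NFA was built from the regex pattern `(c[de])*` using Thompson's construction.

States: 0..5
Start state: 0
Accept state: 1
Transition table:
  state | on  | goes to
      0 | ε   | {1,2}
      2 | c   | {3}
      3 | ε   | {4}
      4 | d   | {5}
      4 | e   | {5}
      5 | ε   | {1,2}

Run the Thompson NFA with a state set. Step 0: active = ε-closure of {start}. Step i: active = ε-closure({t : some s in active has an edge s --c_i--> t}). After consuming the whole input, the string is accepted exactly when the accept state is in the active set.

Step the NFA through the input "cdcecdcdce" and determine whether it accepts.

Answer: ACCEPT

Derivation:
initial (ε-close {0}): {0,1,2}
'c' @ 1: {3,4}
'd' @ 2: {1,2,5}  (accept∈set)
'c' @ 3: {3,4}
'e' @ 4: {1,2,5}  (accept∈set)
'c' @ 5: {3,4}
'd' @ 6: {1,2,5}  (accept∈set)
'c' @ 7: {3,4}
'd' @ 8: {1,2,5}  (accept∈set)
'c' @ 9: {3,4}
'e' @ 10: {1,2,5}  (accept∈set)
final: {1,2,5}; accept 1 in set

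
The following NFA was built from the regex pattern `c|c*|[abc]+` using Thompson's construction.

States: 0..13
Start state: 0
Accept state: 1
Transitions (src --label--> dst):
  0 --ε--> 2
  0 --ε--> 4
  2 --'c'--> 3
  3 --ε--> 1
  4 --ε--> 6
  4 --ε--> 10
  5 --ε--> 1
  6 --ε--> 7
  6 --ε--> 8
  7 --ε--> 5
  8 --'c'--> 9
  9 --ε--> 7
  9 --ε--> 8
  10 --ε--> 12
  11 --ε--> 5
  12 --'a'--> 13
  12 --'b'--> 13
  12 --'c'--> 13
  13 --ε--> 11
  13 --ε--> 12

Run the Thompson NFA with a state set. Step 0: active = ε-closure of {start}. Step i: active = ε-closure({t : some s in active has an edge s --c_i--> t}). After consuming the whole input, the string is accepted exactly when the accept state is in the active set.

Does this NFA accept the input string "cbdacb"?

Answer: REJECT

Steps:
S₀ = ε-closure({0}) = {0,1,2,4,5,6,7,8,10,12}
'c' @ 1: {1,3,5,7,8,9,11,12,13}  (accept∈set)
'b' @ 2: {1,5,11,12,13}  (accept∈set)
'd' @ 3: {}  — no active states
rest 'acb' ignored (set empty)
after full input: {}  (accept=1 not in)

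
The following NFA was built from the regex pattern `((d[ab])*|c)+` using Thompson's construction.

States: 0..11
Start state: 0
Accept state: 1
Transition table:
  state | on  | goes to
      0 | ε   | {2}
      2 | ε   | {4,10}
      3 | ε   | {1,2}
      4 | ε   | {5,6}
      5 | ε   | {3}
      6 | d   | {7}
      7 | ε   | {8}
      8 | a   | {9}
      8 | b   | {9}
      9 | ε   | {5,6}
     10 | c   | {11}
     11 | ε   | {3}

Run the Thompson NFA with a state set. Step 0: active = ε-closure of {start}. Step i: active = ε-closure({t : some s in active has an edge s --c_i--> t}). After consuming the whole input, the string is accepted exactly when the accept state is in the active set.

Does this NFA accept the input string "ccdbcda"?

Answer: ACCEPT

Derivation:
initial (ε-close {0}): {0,1,2,3,4,5,6,10}
'c' @ 1: {1,2,3,4,5,6,10,11}  [accepting]
'c' @ 2: {1,2,3,4,5,6,10,11}  [accepting]
'd' @ 3: {7,8}
'b' @ 4: {1,2,3,4,5,6,9,10}  [accepting]
'c' @ 5: {1,2,3,4,5,6,10,11}  [accepting]
'd' @ 6: {7,8}
'a' @ 7: {1,2,3,4,5,6,9,10}  [accepting]
final: {1,2,3,4,5,6,9,10}; accept 1 in set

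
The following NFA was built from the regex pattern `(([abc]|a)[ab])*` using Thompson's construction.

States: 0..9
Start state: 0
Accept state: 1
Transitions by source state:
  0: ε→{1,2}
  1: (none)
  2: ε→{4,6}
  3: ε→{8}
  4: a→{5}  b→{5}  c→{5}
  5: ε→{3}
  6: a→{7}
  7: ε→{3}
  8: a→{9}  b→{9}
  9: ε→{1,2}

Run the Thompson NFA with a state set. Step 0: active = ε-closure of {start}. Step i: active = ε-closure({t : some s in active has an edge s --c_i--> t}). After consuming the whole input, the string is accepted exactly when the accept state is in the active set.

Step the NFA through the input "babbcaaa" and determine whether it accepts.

start: ε-closure({0}) = {0,1,2,4,6}
'b' @ 1: {3,5,8}
'a' @ 2: {1,2,4,6,9}  (accept∈set)
'b' @ 3: {3,5,8}
'b' @ 4: {1,2,4,6,9}  (accept∈set)
'c' @ 5: {3,5,8}
'a' @ 6: {1,2,4,6,9}  (accept∈set)
'a' @ 7: {3,5,7,8}
'a' @ 8: {1,2,4,6,9}  (accept∈set)
end set {1,2,4,6,9} — state 1 in

Answer: ACCEPT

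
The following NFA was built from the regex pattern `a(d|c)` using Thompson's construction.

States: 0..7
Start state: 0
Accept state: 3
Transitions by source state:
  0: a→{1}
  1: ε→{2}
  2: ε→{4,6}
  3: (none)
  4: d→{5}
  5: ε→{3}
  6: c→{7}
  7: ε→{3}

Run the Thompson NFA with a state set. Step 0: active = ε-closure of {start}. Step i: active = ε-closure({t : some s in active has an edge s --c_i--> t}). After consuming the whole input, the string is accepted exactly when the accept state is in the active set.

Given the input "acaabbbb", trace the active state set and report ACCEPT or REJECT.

Answer: REJECT

Trace:
start: ε-closure({0}) = {0}
'a' @ 1: {1,2,4,6}
'c' @ 2: {3,7}  [accepting]
'a' @ 3: {}  — no active states
rest 'abbbb' ignored (set empty)
final: {}; accept 3 not in set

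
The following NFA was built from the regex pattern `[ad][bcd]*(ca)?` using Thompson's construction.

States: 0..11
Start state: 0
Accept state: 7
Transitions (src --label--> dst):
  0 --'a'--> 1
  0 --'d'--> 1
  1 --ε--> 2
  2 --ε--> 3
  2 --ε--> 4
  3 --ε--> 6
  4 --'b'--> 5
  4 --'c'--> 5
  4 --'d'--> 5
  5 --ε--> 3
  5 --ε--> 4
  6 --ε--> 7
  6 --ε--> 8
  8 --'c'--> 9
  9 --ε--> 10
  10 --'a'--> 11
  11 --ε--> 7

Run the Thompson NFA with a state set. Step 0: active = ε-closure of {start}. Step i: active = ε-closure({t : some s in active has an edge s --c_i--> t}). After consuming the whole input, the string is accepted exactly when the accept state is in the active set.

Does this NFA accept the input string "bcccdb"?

Answer: REJECT

Derivation:
initial (ε-close {0}): {0}
'b' @ 1: {}  — dead — no transitions
rest 'cccdb' ignored (set empty)
end set {} — state 7 not in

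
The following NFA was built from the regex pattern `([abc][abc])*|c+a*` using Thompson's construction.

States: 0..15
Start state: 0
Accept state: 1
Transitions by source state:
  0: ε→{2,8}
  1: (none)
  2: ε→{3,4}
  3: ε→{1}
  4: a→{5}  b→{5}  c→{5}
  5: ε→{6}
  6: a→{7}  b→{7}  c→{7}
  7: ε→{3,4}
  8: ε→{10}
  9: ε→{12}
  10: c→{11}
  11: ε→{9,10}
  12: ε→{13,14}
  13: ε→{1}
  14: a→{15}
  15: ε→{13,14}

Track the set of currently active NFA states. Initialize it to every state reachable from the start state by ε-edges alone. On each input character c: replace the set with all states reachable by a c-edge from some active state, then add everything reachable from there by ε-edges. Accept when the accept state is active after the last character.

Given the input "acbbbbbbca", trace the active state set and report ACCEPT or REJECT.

Answer: ACCEPT

Steps:
S₀ = ε-closure({0}) = {0,1,2,3,4,8,10}
'a' @ 1: {5,6}
'c' @ 2: {1,3,4,7}  [accepting]
'b' @ 3: {5,6}
'b' @ 4: {1,3,4,7}  [accepting]
'b' @ 5: {5,6}
'b' @ 6: {1,3,4,7}  [accepting]
'b' @ 7: {5,6}
'b' @ 8: {1,3,4,7}  [accepting]
'c' @ 9: {5,6}
'a' @ 10: {1,3,4,7}  [accepting]
final: {1,3,4,7}; accept 1 in set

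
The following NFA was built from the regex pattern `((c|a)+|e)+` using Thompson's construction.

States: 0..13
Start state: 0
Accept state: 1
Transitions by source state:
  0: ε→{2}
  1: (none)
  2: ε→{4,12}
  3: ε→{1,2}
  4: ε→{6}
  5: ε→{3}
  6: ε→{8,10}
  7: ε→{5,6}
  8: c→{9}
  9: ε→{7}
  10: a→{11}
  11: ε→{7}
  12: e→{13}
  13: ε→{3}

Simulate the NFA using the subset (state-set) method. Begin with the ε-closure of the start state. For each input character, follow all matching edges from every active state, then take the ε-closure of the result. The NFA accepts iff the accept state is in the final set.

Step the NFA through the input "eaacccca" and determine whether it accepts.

Answer: ACCEPT

Derivation:
start: ε-closure({0}) = {0,2,4,6,8,10,12}
'e' @ 1: {1,2,3,4,6,8,10,12,13}  (accept∈set)
'a' @ 2: {1,2,3,4,5,6,7,8,10,11,12}  (accept∈set)
'a' @ 3: {1,2,3,4,5,6,7,8,10,11,12}  (accept∈set)
'c' @ 4: {1,2,3,4,5,6,7,8,9,10,12}  (accept∈set)
'c' @ 5: {1,2,3,4,5,6,7,8,9,10,12}  (accept∈set)
'c' @ 6: {1,2,3,4,5,6,7,8,9,10,12}  (accept∈set)
'c' @ 7: {1,2,3,4,5,6,7,8,9,10,12}  (accept∈set)
'a' @ 8: {1,2,3,4,5,6,7,8,10,11,12}  (accept∈set)
end set {1,2,3,4,5,6,7,8,10,11,12} — state 1 in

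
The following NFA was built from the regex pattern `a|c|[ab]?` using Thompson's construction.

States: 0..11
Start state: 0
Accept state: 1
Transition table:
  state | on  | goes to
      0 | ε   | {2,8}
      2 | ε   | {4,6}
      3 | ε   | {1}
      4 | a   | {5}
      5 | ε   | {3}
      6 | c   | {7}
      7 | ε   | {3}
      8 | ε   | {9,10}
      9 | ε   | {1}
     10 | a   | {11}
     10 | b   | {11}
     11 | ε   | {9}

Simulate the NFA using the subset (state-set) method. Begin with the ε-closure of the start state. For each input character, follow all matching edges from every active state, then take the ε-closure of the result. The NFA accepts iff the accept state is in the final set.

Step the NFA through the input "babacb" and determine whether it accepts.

Answer: REJECT

Steps:
start: ε-closure({0}) = {0,1,2,4,6,8,9,10}
'b' @ 1: {1,9,11}  [accepting]
'a' @ 2: {}  — no active states
rest 'bacb' ignored (set empty)
final: {}; accept 1 not in set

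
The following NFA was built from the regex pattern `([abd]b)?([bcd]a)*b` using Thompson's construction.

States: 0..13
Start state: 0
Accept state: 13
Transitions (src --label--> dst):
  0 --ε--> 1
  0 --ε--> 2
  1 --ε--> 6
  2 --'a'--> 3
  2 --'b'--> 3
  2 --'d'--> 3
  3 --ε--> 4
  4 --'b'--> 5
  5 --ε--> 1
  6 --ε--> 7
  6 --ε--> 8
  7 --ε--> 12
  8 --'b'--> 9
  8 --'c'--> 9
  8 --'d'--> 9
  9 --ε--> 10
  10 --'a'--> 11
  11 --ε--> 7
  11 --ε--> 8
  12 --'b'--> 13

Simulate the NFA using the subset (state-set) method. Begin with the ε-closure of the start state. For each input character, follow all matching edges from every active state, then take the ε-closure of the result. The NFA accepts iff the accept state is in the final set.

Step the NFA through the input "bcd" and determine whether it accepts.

initial (ε-close {0}): {0,1,2,6,7,8,12}
'b' @ 1: {3,4,9,10,13}  (accept∈set)
'c' @ 2: {}  — dead — no transitions
rest 'd' ignored (set empty)
after full input: {}  (accept=13 not in)

Answer: REJECT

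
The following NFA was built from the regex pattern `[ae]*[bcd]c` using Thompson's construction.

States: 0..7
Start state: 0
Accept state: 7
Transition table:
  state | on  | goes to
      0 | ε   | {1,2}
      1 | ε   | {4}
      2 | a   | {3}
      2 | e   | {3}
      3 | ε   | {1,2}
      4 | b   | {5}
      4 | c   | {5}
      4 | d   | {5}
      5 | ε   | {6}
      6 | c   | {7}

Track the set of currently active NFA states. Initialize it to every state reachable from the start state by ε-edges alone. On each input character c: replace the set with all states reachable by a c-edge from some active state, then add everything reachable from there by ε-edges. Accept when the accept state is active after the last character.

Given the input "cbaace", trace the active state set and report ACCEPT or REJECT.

Answer: REJECT

Trace:
initial (ε-close {0}): {0,1,2,4}
'c' @ 1: {5,6}
'b' @ 2: {}  — state set empty
rest 'aace' ignored (set empty)
after full input: {}  (accept=7 not in)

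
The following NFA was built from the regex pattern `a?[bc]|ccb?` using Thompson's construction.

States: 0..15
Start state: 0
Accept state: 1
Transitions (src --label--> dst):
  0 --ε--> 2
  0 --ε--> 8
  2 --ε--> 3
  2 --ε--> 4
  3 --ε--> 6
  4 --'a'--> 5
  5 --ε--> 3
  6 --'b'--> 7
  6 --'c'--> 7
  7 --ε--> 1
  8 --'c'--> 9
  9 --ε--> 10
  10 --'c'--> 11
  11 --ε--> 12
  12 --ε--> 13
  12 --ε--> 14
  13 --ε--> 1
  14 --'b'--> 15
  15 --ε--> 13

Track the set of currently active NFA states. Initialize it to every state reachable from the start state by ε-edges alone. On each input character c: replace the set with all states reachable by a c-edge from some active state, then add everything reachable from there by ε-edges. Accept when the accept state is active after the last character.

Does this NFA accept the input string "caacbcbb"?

S₀ = ε-closure({0}) = {0,2,3,4,6,8}
'c' @ 1: {1,7,9,10}  ✓accept
'a' @ 2: {}  — state set empty
rest 'acbcbb' ignored (set empty)
end set {} — state 1 not in

Answer: REJECT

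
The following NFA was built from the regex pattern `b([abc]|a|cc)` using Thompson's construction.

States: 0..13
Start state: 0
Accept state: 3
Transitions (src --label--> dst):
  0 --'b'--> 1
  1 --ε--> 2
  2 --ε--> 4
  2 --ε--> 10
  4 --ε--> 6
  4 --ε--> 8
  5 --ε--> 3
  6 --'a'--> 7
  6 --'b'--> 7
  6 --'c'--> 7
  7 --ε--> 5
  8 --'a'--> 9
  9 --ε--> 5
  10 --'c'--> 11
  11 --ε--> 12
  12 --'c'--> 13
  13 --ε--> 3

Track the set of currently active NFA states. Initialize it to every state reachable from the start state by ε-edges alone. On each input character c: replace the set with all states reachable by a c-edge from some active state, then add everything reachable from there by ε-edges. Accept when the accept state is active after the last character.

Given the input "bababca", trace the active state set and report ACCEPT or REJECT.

Answer: REJECT

Trace:
S₀ = ε-closure({0}) = {0}
'b' @ 1: {1,2,4,6,8,10}
'a' @ 2: {3,5,7,9}  ✓accept
'b' @ 3: {}  — dead — no transitions
rest 'abca' ignored (set empty)
final: {}; accept 3 not in set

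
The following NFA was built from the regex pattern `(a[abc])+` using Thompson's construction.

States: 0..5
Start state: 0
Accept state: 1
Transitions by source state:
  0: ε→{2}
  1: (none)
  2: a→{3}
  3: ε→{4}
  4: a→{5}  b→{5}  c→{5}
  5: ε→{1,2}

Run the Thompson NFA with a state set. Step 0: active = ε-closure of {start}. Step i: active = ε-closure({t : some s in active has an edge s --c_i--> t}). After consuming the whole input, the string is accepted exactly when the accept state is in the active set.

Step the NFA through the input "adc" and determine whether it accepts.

Answer: REJECT

Trace:
initial (ε-close {0}): {0,2}
'a' @ 1: {3,4}
'd' @ 2: {}  — no active states
rest 'c' ignored (set empty)
end set {} — state 1 not in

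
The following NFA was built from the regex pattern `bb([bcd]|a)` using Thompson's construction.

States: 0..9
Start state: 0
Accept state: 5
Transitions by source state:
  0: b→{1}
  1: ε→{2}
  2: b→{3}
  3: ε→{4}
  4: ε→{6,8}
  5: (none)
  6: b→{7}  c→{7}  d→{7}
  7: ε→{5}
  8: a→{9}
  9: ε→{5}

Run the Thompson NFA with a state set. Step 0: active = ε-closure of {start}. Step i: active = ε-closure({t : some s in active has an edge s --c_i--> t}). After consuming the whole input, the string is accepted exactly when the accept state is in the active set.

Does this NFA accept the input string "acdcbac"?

Answer: REJECT

Derivation:
S₀ = ε-closure({0}) = {0}
'a' @ 1: {}  — dead — no transitions
rest 'cdcbac' ignored (set empty)
final: {}; accept 5 not in set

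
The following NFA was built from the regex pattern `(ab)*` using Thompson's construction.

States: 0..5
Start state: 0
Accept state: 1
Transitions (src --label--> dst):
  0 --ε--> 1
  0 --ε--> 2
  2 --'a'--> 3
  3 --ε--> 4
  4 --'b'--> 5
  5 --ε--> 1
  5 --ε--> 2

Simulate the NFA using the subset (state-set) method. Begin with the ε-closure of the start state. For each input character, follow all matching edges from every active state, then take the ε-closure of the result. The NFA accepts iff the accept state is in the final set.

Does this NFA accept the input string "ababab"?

S₀ = ε-closure({0}) = {0,1,2}
'a' @ 1: {3,4}
'b' @ 2: {1,2,5}  ✓accept
'a' @ 3: {3,4}
'b' @ 4: {1,2,5}  ✓accept
'a' @ 5: {3,4}
'b' @ 6: {1,2,5}  ✓accept
final: {1,2,5}; accept 1 in set

Answer: ACCEPT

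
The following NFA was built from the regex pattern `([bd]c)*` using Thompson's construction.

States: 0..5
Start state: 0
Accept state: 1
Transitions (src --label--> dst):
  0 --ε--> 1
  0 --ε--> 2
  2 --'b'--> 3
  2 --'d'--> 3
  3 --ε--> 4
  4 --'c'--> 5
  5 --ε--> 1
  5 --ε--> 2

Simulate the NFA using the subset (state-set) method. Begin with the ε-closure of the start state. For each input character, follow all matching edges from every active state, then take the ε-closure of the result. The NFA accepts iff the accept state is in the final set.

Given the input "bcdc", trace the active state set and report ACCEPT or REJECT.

start: ε-closure({0}) = {0,1,2}
'b' @ 1: {3,4}
'c' @ 2: {1,2,5}  ✓accept
'd' @ 3: {3,4}
'c' @ 4: {1,2,5}  ✓accept
final: {1,2,5}; accept 1 in set

Answer: ACCEPT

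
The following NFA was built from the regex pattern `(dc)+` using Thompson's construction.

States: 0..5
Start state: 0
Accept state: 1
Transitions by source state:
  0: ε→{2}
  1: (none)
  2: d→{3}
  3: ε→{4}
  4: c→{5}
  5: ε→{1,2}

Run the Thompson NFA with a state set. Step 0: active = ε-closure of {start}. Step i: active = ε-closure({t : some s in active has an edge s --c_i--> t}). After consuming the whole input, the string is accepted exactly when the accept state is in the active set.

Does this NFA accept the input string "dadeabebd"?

Answer: REJECT

Trace:
S₀ = ε-closure({0}) = {0,2}
'd' @ 1: {3,4}
'a' @ 2: {}  — dead — no transitions
rest 'deabebd' ignored (set empty)
final: {}; accept 1 not in set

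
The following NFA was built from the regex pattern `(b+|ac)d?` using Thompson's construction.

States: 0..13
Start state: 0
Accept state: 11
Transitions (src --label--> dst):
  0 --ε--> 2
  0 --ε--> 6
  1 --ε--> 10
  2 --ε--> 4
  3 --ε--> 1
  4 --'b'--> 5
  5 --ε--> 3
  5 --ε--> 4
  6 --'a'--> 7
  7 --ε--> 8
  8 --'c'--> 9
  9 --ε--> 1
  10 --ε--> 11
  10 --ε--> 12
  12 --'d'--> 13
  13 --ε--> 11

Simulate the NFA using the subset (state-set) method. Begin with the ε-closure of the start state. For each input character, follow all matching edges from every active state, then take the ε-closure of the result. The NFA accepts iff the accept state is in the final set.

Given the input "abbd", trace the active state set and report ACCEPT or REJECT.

Answer: REJECT

Steps:
initial (ε-close {0}): {0,2,4,6}
'a' @ 1: {7,8}
'b' @ 2: {}  — no active states
rest 'bd' ignored (set empty)
after full input: {}  (accept=11 not in)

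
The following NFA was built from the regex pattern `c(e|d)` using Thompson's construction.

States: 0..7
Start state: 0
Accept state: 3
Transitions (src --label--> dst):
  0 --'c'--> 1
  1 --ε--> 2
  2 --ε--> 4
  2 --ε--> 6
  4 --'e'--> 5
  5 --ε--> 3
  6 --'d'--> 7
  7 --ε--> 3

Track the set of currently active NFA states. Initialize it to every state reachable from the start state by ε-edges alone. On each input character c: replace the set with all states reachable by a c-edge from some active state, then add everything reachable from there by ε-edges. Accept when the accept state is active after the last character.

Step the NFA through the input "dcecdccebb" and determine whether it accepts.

S₀ = ε-closure({0}) = {0}
'd' @ 1: {}  — state set empty
rest 'cecdccebb' ignored (set empty)
final: {}; accept 3 not in set

Answer: REJECT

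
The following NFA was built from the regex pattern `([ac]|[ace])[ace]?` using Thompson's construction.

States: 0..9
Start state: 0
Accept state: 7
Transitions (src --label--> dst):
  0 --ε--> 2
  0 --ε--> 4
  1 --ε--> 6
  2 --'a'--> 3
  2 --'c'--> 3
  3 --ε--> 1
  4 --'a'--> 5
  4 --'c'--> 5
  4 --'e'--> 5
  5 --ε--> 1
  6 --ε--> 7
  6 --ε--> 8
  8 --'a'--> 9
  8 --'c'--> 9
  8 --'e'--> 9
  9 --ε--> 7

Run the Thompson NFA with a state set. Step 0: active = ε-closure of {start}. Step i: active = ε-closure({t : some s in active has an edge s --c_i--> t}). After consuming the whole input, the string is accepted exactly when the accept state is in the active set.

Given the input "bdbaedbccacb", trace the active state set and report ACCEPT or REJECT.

Answer: REJECT

Steps:
S₀ = ε-closure({0}) = {0,2,4}
'b' @ 1: {}  — dead — no transitions
rest 'dbaedbccacb' ignored (set empty)
final: {}; accept 7 not in set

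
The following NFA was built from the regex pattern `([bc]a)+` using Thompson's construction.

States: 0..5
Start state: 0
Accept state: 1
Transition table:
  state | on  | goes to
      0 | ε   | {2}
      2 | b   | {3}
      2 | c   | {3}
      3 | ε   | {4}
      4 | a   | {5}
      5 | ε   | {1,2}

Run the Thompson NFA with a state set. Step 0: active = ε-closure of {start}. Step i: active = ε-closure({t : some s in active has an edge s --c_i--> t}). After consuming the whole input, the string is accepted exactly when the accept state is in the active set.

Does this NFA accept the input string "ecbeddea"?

Answer: REJECT

Steps:
S₀ = ε-closure({0}) = {0,2}
'e' @ 1: {}  — no active states
rest 'cbeddea' ignored (set empty)
final: {}; accept 1 not in set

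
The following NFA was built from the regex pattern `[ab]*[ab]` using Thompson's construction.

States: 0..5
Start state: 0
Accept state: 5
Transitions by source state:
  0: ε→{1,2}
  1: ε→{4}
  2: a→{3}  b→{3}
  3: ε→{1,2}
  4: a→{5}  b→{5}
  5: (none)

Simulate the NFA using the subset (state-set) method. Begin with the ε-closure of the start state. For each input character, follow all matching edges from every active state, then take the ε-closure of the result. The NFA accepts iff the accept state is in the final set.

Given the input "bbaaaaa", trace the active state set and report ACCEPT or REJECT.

start: ε-closure({0}) = {0,1,2,4}
'b' @ 1: {1,2,3,4,5}  ✓accept
'b' @ 2: {1,2,3,4,5}  ✓accept
'a' @ 3: {1,2,3,4,5}  ✓accept
'a' @ 4: {1,2,3,4,5}  ✓accept
'a' @ 5: {1,2,3,4,5}  ✓accept
'a' @ 6: {1,2,3,4,5}  ✓accept
'a' @ 7: {1,2,3,4,5}  ✓accept
end set {1,2,3,4,5} — state 5 in

Answer: ACCEPT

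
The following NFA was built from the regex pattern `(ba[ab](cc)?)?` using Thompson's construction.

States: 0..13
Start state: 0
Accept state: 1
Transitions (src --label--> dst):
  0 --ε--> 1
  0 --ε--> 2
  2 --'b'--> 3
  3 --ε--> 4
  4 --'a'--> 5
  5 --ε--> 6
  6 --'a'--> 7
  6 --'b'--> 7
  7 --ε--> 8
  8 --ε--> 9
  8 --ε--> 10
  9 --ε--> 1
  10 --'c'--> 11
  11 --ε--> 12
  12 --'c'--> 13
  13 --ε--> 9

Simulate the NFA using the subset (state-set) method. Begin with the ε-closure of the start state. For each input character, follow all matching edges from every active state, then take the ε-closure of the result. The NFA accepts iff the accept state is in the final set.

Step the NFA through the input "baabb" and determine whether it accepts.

Answer: REJECT

Steps:
start: ε-closure({0}) = {0,1,2}
'b' @ 1: {3,4}
'a' @ 2: {5,6}
'a' @ 3: {1,7,8,9,10}  [accepting]
'b' @ 4: {}  — no active states
rest 'b' ignored (set empty)
end set {} — state 1 not in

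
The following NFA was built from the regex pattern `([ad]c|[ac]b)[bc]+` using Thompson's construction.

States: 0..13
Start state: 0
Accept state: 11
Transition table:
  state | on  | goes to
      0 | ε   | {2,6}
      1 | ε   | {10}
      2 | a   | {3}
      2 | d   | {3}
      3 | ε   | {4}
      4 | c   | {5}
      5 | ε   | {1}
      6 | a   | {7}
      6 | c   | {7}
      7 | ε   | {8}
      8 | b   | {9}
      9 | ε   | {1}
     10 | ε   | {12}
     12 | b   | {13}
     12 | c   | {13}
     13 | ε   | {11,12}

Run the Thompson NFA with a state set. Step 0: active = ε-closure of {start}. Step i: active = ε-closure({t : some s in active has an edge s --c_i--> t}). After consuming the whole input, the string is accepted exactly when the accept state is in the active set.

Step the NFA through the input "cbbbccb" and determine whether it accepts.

Answer: ACCEPT

Derivation:
start: ε-closure({0}) = {0,2,6}
'c' @ 1: {7,8}
'b' @ 2: {1,9,10,12}
'b' @ 3: {11,12,13}  ✓accept
'b' @ 4: {11,12,13}  ✓accept
'c' @ 5: {11,12,13}  ✓accept
'c' @ 6: {11,12,13}  ✓accept
'b' @ 7: {11,12,13}  ✓accept
after full input: {11,12,13}  (accept=11 in)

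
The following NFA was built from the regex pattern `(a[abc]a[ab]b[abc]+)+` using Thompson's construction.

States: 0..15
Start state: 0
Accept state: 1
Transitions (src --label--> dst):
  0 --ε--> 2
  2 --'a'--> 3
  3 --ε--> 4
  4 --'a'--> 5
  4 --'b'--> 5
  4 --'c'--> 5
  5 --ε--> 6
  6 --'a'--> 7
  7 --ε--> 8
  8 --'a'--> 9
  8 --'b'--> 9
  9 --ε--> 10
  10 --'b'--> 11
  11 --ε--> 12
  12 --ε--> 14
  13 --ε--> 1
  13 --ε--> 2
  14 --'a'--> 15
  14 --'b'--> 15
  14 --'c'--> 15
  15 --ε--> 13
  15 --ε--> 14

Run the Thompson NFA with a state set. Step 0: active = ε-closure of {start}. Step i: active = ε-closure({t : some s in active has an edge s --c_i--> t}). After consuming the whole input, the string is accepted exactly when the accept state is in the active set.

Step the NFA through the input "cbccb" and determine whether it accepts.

Answer: REJECT

Derivation:
S₀ = ε-closure({0}) = {0,2}
'c' @ 1: {}  — state set empty
rest 'bccb' ignored (set empty)
final: {}; accept 1 not in set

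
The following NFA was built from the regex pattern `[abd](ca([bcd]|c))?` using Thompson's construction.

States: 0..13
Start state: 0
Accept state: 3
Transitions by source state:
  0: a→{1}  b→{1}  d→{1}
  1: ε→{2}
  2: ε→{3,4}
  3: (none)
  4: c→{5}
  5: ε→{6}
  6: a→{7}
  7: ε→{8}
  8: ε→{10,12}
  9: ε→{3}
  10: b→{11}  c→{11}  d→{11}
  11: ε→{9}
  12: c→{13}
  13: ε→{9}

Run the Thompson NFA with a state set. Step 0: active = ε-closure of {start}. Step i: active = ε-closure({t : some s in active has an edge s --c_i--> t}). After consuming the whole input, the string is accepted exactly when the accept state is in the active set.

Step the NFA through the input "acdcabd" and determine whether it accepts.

Answer: REJECT

Derivation:
start: ε-closure({0}) = {0}
'a' @ 1: {1,2,3,4}  ✓accept
'c' @ 2: {5,6}
'd' @ 3: {}  — dead — no transitions
rest 'cabd' ignored (set empty)
after full input: {}  (accept=3 not in)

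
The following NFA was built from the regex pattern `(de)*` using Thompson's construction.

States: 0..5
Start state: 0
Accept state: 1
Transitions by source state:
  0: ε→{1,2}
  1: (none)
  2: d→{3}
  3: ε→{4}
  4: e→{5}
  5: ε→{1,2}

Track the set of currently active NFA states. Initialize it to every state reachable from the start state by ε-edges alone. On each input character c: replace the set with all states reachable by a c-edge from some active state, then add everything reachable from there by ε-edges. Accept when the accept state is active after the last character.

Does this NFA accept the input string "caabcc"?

Answer: REJECT

Trace:
initial (ε-close {0}): {0,1,2}
'c' @ 1: {}  — dead — no transitions
rest 'aabcc' ignored (set empty)
after full input: {}  (accept=1 not in)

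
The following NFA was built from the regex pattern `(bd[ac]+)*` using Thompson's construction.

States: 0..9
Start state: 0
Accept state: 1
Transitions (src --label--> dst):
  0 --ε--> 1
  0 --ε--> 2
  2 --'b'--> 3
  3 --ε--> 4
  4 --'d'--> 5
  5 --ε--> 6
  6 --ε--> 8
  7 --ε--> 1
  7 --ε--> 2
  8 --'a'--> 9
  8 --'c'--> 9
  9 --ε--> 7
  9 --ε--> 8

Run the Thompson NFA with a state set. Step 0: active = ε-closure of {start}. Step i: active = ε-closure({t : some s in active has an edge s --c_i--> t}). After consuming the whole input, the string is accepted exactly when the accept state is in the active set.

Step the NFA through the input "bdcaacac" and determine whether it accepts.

Answer: ACCEPT

Steps:
start: ε-closure({0}) = {0,1,2}
'b' @ 1: {3,4}
'd' @ 2: {5,6,8}
'c' @ 3: {1,2,7,8,9}  [accepting]
'a' @ 4: {1,2,7,8,9}  [accepting]
'a' @ 5: {1,2,7,8,9}  [accepting]
'c' @ 6: {1,2,7,8,9}  [accepting]
'a' @ 7: {1,2,7,8,9}  [accepting]
'c' @ 8: {1,2,7,8,9}  [accepting]
end set {1,2,7,8,9} — state 1 in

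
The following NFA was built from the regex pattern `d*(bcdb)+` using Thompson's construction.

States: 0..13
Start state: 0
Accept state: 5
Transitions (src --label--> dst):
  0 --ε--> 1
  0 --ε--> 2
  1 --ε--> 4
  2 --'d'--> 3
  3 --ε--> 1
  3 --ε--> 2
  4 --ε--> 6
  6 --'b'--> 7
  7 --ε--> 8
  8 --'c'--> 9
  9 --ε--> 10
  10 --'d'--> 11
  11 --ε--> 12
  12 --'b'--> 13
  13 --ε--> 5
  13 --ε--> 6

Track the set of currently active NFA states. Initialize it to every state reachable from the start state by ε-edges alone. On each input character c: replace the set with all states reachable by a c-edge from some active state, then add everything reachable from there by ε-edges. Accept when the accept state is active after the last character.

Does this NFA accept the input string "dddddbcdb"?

Answer: ACCEPT

Derivation:
start: ε-closure({0}) = {0,1,2,4,6}
'd' @ 1: {1,2,3,4,6}
'd' @ 2: {1,2,3,4,6}
'd' @ 3: {1,2,3,4,6}
'd' @ 4: {1,2,3,4,6}
'd' @ 5: {1,2,3,4,6}
'b' @ 6: {7,8}
'c' @ 7: {9,10}
'd' @ 8: {11,12}
'b' @ 9: {5,6,13}  ✓accept
end set {5,6,13} — state 5 in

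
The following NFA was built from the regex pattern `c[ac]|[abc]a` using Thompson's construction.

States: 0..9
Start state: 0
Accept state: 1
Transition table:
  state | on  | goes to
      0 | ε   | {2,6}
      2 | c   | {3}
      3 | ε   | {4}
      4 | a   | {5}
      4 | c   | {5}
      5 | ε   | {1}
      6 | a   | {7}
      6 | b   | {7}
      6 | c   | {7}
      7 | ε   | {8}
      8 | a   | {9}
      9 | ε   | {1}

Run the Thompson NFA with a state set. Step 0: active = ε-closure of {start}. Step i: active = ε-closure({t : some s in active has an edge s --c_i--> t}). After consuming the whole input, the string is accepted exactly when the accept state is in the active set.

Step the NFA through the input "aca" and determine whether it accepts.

initial (ε-close {0}): {0,2,6}
'a' @ 1: {7,8}
'c' @ 2: {}  — no active states
rest 'a' ignored (set empty)
end set {} — state 1 not in

Answer: REJECT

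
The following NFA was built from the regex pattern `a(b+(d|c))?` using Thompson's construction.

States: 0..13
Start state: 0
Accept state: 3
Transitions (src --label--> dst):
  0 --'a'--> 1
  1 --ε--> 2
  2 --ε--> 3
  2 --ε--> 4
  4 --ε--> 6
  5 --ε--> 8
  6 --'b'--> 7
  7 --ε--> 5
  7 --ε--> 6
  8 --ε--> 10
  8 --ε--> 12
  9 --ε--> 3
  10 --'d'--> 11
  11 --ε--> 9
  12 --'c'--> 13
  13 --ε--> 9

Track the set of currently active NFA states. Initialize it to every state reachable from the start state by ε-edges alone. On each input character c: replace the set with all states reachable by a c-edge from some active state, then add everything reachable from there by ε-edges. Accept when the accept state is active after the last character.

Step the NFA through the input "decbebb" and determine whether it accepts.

Answer: REJECT

Steps:
initial (ε-close {0}): {0}
'd' @ 1: {}  — state set empty
rest 'ecbebb' ignored (set empty)
final: {}; accept 3 not in set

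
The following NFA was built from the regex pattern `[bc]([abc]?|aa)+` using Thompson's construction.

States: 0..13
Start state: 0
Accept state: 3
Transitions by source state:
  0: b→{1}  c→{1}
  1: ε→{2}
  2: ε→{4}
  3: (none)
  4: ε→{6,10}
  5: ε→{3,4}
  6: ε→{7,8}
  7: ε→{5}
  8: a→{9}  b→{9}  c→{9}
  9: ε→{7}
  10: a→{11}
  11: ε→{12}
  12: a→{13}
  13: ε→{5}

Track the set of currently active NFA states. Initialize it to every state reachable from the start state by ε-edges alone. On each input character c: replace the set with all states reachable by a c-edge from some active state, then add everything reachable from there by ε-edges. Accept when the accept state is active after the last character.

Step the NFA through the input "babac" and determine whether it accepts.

S₀ = ε-closure({0}) = {0}
'b' @ 1: {1,2,3,4,5,6,7,8,10}  (accept∈set)
'a' @ 2: {3,4,5,6,7,8,9,10,11,12}  (accept∈set)
'b' @ 3: {3,4,5,6,7,8,9,10}  (accept∈set)
'a' @ 4: {3,4,5,6,7,8,9,10,11,12}  (accept∈set)
'c' @ 5: {3,4,5,6,7,8,9,10}  (accept∈set)
final: {3,4,5,6,7,8,9,10}; accept 3 in set

Answer: ACCEPT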